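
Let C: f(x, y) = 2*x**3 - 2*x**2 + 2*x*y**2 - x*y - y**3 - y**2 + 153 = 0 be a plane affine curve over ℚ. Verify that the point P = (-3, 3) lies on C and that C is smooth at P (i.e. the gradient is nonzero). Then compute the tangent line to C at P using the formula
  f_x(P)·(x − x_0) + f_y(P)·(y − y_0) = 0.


Tangent line at P: 81*x - 66*y + 441 = 0.

Step 1: f(-3, 3) = 0, so P lies on C.
Step 2: partial derivatives
  f_x(x, y) = 6*x**2 - 4*x + 2*y**2 - y, f_y(x, y) = 4*x*y - x - 3*y**2 - 2*y.
  f_x(P) = 81, f_y(P) = -66 (gradient nonzero, so P is smooth).
Step 3: tangent line at P: 81·(x − -3) + -66·(y − 3) = 0.
Expanding: 81*x - 66*y + 441 = 0.


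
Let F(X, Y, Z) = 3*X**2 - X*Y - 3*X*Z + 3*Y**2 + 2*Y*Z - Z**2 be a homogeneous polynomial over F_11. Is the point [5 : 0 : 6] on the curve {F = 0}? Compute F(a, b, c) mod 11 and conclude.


F(5,0,6) ≡ 4 (mod 11); P is NOT on the curve.

Evaluate F(5, 0, 6) term-by-term (mod 11).
  3*X**2 ↦ 3·25·1·1 = 75
  -X*Y ↦ -1·5·0·1 = 0
  -3*X*Z ↦ -3·5·1·6 = -90
  3*Y**2 ↦ 3·1·0·1 = 0
  2*Y*Z ↦ 2·1·0·6 = 0
  -Z**2 ↦ -1·1·1·36 = -36
Sum: F(5, 0, 6) = (75) + (0) + (-90) + (0) + (0) + (-36) = -51.
Reducing mod 11: -51 ≡ 4 (mod 11).
Since F(a, b, c) ≡ 4 ≠ 0 (mod 11), P does NOT lie on the curve.


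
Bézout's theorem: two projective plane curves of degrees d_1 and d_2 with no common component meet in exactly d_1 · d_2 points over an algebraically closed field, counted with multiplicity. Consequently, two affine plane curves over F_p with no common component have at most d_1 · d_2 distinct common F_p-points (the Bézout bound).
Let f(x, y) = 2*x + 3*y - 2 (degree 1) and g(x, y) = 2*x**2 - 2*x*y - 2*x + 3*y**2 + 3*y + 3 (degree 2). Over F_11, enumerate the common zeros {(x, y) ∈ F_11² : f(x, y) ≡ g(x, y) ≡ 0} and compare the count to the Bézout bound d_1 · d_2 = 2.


Common zeros: ∅; count = 0; Bézout bound = 2.

deg(f) = 1, deg(g) = 2, so Bézout bound = 2.
Scan x ∈ F_11. For each x, list the y ∈ F_11 with f(x, y) ≡ 0 and those with g(x, y) ≡ 0 (mod 11); the common zeros in that column are the intersection.
  x = 0: f ≡ 0 at y ∈ {8}; g ≡ 0 at y ∈ ∅; common: ∅.
  x = 1: f ≡ 0 at y ∈ {0}; g ≡ 0 at y ∈ {3, 4}; common: ∅.
  x = 2: f ≡ 0 at y ∈ {3}; g ≡ 0 at y ∈ {5, 10}; common: ∅.
  x = 3: f ≡ 0 at y ∈ {6}; g ≡ 0 at y ∈ {3, 9}; common: ∅.
  x = 4: f ≡ 0 at y ∈ {9}; g ≡ 0 at y ∈ {4, 5}; common: ∅.
  x = 5: f ≡ 0 at y ∈ {1}; g ≡ 0 at y ∈ ∅; common: ∅.
  x = 6: f ≡ 0 at y ∈ {4}; g ≡ 0 at y ∈ ∅; common: ∅.
  x = 7: f ≡ 0 at y ∈ {7}; g ≡ 0 at y ∈ {2, 9}; common: ∅.
  x = 8: f ≡ 0 at y ∈ {10}; g ≡ 0 at y ∈ ∅; common: ∅.
  x = 9: f ≡ 0 at y ∈ {2}; g ≡ 0 at y ∈ {6, 10}; common: ∅.
  x = 10: f ≡ 0 at y ∈ {5}; g ≡ 0 at y ∈ ∅; common: ∅.
Collecting: common zeros = ∅, so the count is 0.
Comparison with the Bézout bound: 0 ≤ 2 = deg(f)·deg(g), as expected for curves with no common component (the affine F_11-count falls short of the bound because intersections may lie at infinity, over extension fields, or carry multiplicity).


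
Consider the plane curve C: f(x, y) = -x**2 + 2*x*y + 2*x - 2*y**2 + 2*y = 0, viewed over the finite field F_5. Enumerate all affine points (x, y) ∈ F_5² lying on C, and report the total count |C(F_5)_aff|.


Affine F_5-points: {(0, 0), (0, 1), (1, 3), (1, 4), (2, 0), (2, 3), (3, 2), (4, 1), (4, 4)}; count = 9.

For each of the 25 pairs (x, y) ∈ F_5², evaluate f(x, y) mod 5. Record the zeros.
  x = 0: [0↦0, 1↦0, 2↦1, 3↦3, 4↦1]  zeros at y ∈ {0, 1}
  x = 1: [0↦1, 1↦3, 2↦1, 3↦0, 4↦0]  zeros at y ∈ {3, 4}
  x = 2: [0↦0, 1↦4, 2↦4, 3↦0, 4↦2]  zeros at y ∈ {0, 3}
  x = 3: [0↦2, 1↦3, 2↦0, 3↦3, 4↦2]  zeros at y ∈ {2}
  x = 4: [0↦2, 1↦0, 2↦4, 3↦4, 4↦0]  zeros at y ∈ {1, 4}
Collecting zeros: affine points = {(0, 0), (0, 1), (1, 3), (1, 4), (2, 0), (2, 3), (3, 2), (4, 1), (4, 4)}.
Total count |C(F_5)_aff| = 9.


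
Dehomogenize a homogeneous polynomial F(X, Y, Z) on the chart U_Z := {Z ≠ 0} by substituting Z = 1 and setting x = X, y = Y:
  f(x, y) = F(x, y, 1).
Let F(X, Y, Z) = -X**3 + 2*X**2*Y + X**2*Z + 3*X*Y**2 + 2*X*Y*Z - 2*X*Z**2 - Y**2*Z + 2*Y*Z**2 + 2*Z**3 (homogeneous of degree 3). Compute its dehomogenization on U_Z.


f(x, y) = -x**3 + 2*x**2*y + x**2 + 3*x*y**2 + 2*x*y - 2*x - y**2 + 2*y + 2

On U_Z we set Z = 1. Each monomial c·X^i·Y^j·Z^k in F becomes c·x^i·y^j·1^k = c·x^i·y^j.
Substituting Z = 1: F(X, Y, 1) = -x**3 + 2*x**2*y + x**2 + 3*x*y**2 + 2*x*y - 2*x - y**2 + 2*y + 2.
Note: deg(f) ≤ deg(F) = 3; strict inequality happens when F is divisible by Z (lost terms).


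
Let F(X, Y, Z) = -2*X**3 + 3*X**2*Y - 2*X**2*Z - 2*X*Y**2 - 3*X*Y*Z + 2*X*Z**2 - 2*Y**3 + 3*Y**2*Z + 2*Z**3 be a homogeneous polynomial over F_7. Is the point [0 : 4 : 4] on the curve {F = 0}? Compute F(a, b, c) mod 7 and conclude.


F(0,4,4) ≡ 3 (mod 7); P is NOT on the curve.

Evaluate F(0, 4, 4) term-by-term (mod 7).
  -2*X**3 ↦ -2·0·1·1 = 0
  3*X**2*Y ↦ 3·0·4·1 = 0
  -2*X**2*Z ↦ -2·0·1·4 = 0
  -2*X*Y**2 ↦ -2·0·16·1 = 0
  -3*X*Y*Z ↦ -3·0·4·4 = 0
  2*X*Z**2 ↦ 2·0·1·16 = 0
  -2*Y**3 ↦ -2·1·64·1 = -128
  3*Y**2*Z ↦ 3·1·16·4 = 192
  2*Z**3 ↦ 2·1·1·64 = 128
Sum: F(0, 4, 4) = (0) + (0) + (0) + (0) + (0) + (0) + (-128) + (192) + (128) = 192.
Reducing mod 7: 192 ≡ 3 (mod 7).
Since F(a, b, c) ≡ 3 ≠ 0 (mod 7), P does NOT lie on the curve.


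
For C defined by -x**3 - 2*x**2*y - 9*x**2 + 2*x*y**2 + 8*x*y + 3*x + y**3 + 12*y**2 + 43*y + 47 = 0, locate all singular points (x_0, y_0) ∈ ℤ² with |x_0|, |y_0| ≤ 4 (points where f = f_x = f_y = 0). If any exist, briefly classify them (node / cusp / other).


Singular points: {(-1, -3)}; classification: cusp.

Compute partial derivatives:
  f_x = -3*x**2 - 4*x*y - 18*x + 2*y**2 + 8*y + 3.
  f_y = -2*x**2 + 4*x*y + 8*x + 3*y**2 + 24*y + 43.
Scan x_0 ∈ {−4, ..., 4}. For each x_0, f_y(x_0, y) is a polynomial in y; find its integer roots y ∈ {−4, ..., 4}, then test f_x and f at those candidates.
  x = -4: f_y(-4, y) = 3*y**2 + 8*y - 21; no integer root y with |y| ≤ 4.
  x = -3: f_y(-3, y) = 3*y**2 + 12*y + 1; no integer root y with |y| ≤ 4.
  x = -2: f_y(-2, y) = 3*y**2 + 16*y + 19; no integer root y with |y| ≤ 4.
  x = -1: f_y(-1, y) = 3*y**2 + 20*y + 33; vanishes at y ∈ {-3}. (-1, -3): f_x = 0, f = 0 — SINGULAR.
  x = 0: f_y(0, y) = 3*y**2 + 24*y + 43; no integer root y with |y| ≤ 4.
  x = 1: f_y(1, y) = 3*y**2 + 28*y + 49; no integer root y with |y| ≤ 4.
  x = 2: f_y(2, y) = 3*y**2 + 32*y + 51; no integer root y with |y| ≤ 4.
  x = 3: f_y(3, y) = 3*y**2 + 36*y + 49; no integer root y with |y| ≤ 4.
  x = 4: f_y(4, y) = 3*y**2 + 40*y + 43; no integer root y with |y| ≤ 4.
Only singular point on the grid: (-1, -3).
Classify: substitute x = -1 + u, y = -3 + v and expand: f = -u**3 - 2*u**2*v + 2*u*v**2 + v**3 + v**2.
No constant or linear terms (consistent with a singular point). Quadratic part: v**2. Cubic part: -u**3 - 2*u**2*v + 2*u*v**2 + v**3.
The quadratic part v**2 is a perfect square, so there is a single (double) tangent line v = 0, i.e. y = -3. Restricting the cubic part to that line (v = 0) leaves -u**3 ≠ 0, so f is not divisible by v and the branch is v² ≈ u**3 to lowest order — this is a cusp.
Classification: cusp.


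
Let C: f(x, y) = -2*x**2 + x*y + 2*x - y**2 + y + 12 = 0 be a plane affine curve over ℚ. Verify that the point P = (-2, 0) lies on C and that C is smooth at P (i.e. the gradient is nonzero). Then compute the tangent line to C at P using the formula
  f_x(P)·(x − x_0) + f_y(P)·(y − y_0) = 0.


Tangent line at P: 10*x - y + 20 = 0.

Step 1: f(-2, 0) = 0, so P lies on C.
Step 2: partial derivatives
  f_x(x, y) = -4*x + y + 2, f_y(x, y) = x - 2*y + 1.
  f_x(P) = 10, f_y(P) = -1 (gradient nonzero, so P is smooth).
Step 3: tangent line at P: 10·(x − -2) + -1·(y − 0) = 0.
Expanding: 10*x - y + 20 = 0.


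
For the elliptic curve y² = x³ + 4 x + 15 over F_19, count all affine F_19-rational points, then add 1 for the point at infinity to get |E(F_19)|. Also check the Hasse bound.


Affine points = {(1, 1), (1, 18), (3, 4), (3, 15), (4, 0), (7, 5), (7, 14), (9, 1), (9, 18), (12, 9), (12, 10), (15, 7), (15, 12)}; affine count = 13; |E(F_19)| = 14.

Discriminant check: Δ ∝ 4a³ + 27b² = 4·4³ + 27·15² = 4·64 + 27·225 ≡ 4 (mod 19). Nonzero ⇒ E is nonsingular.
For each x ∈ F_19, compute rhs = x³ + 4·x + 15 mod 19, then count y ∈ F_19 with y² ≡ rhs.
  x = 0: rhs = 15, matching y values: none (0 points).
  x = 1: rhs = 1, matching y values: 1, 18 (2 points).
  x = 2: rhs = 12, matching y values: none (0 points).
  x = 3: rhs = 16, matching y values: 4, 15 (2 points).
  x = 4: rhs = 0, matching y values: 0 (1 points).
  x = 5: rhs = 8, matching y values: none (0 points).
  x = 6: rhs = 8, matching y values: none (0 points).
  x = 7: rhs = 6, matching y values: 5, 14 (2 points).
  x = 8: rhs = 8, matching y values: none (0 points).
  x = 9: rhs = 1, matching y values: 1, 18 (2 points).
  x = 10: rhs = 10, matching y values: none (0 points).
  x = 11: rhs = 3, matching y values: none (0 points).
  x = 12: rhs = 5, matching y values: 9, 10 (2 points).
  x = 13: rhs = 3, matching y values: none (0 points).
  x = 14: rhs = 3, matching y values: none (0 points).
  x = 15: rhs = 11, matching y values: 7, 12 (2 points).
  x = 16: rhs = 14, matching y values: none (0 points).
  x = 17: rhs = 18, matching y values: none (0 points).
  x = 18: rhs = 10, matching y values: none (0 points).
Total affine count: 13.
Full point count |E(F_19)| = 13 + 1 = 14.
Hasse bound: |14 − (19+1)| = |-6| = 6 ≤ 2√19 ≈ 8.7178 ✓.


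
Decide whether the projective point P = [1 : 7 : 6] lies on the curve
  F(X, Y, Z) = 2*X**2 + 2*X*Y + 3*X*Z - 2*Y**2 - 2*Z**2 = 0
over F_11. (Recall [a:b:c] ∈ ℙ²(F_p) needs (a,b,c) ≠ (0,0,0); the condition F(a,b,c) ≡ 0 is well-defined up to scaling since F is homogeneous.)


F(1,7,6) ≡ 7 (mod 11); P is NOT on the curve.

Evaluate F(1, 7, 6) term-by-term (mod 11).
  2*X**2 ↦ 2·1·1·1 = 2
  2*X*Y ↦ 2·1·7·1 = 14
  3*X*Z ↦ 3·1·1·6 = 18
  -2*Y**2 ↦ -2·1·49·1 = -98
  -2*Z**2 ↦ -2·1·1·36 = -72
Sum: F(1, 7, 6) = (2) + (14) + (18) + (-98) + (-72) = -136.
Reducing mod 11: -136 ≡ 7 (mod 11).
Since F(a, b, c) ≡ 7 ≠ 0 (mod 11), P does NOT lie on the curve.


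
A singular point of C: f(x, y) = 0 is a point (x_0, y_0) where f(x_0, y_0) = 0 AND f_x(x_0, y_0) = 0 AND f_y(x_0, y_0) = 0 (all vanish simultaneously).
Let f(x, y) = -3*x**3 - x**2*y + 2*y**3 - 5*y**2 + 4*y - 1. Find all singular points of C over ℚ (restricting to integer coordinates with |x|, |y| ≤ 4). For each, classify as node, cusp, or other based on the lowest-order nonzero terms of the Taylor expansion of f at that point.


Singular points: {(0, 1)}; classification: node.

Compute partial derivatives:
  f_x = -9*x**2 - 2*x*y.
  f_y = -x**2 + 6*y**2 - 10*y + 4.
Scan x_0 ∈ {−4, ..., 4}. For each x_0, f_y(x_0, y) is a polynomial in y; find its integer roots y ∈ {−4, ..., 4}, then test f_x and f at those candidates.
  x = -4: f_y(-4, y) = 6*y**2 - 10*y - 12; no integer root y with |y| ≤ 4.
  x = -3: f_y(-3, y) = 6*y**2 - 10*y - 5; no integer root y with |y| ≤ 4.
  x = -2: f_y(-2, y) = 6*y**2 - 10*y; vanishes at y ∈ {0}. (-2, 0): f_x = -36 ≠ 0.
  x = -1: f_y(-1, y) = 6*y**2 - 10*y + 3; no integer root y with |y| ≤ 4.
  x = 0: f_y(0, y) = 6*y**2 - 10*y + 4; vanishes at y ∈ {1}. (0, 1): f_x = 0, f = 0 — SINGULAR.
  x = 1: f_y(1, y) = 6*y**2 - 10*y + 3; no integer root y with |y| ≤ 4.
  x = 2: f_y(2, y) = 6*y**2 - 10*y; vanishes at y ∈ {0}. (2, 0): f_x = -36 ≠ 0.
  x = 3: f_y(3, y) = 6*y**2 - 10*y - 5; no integer root y with |y| ≤ 4.
  x = 4: f_y(4, y) = 6*y**2 - 10*y - 12; no integer root y with |y| ≤ 4.
Only singular point on the grid: (0, 1).
Classify: substitute x = 0 + u, y = 1 + v and expand: f = -3*u**3 - u**2*v - u**2 + 2*v**3 + v**2.
No constant or linear terms (consistent with a singular point). Quadratic part: -u**2 + v**2. Cubic part: -3*u**3 - u**2*v + 2*v**3.
The quadratic part v**2 - u**2 = (v − u)(v + u) splits into two distinct linear factors, so there are two distinct tangent lines y − 1 = ±(x − 0) — this is a node (ordinary double point).
Classification: node.


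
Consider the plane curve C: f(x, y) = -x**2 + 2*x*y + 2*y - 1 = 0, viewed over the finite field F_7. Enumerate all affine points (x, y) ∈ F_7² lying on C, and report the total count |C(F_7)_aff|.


Affine F_7-points: {(0, 4), (1, 4), (2, 2), (3, 3), (4, 1), (5, 1)}; count = 6.

For each of the 49 pairs (x, y) ∈ F_7², evaluate f(x, y) mod 7. Record the zeros.
  x = 0: [0↦6, 1↦1, 2↦3, 3↦5, 4↦0, 5↦2, 6↦4]  zeros at y ∈ {4}
  x = 1: [0↦5, 1↦2, 2↦6, 3↦3, 4↦0, 5↦4, 6↦1]  zeros at y ∈ {4}
  x = 2: [0↦2, 1↦1, 2↦0, 3↦6, 4↦5, 5↦4, 6↦3]  zeros at y ∈ {2}
  x = 3: [0↦4, 1↦5, 2↦6, 3↦0, 4↦1, 5↦2, 6↦3]  zeros at y ∈ {3}
  x = 4: [0↦4, 1↦0, 2↦3, 3↦6, 4↦2, 5↦5, 6↦1]  zeros at y ∈ {1}
  x = 5: [0↦2, 1↦0, 2↦5, 3↦3, 4↦1, 5↦6, 6↦4]  zeros at y ∈ {1}
  x = 6: [0↦5, 1↦5, 2↦5, 3↦5, 4↦5, 5↦5, 6↦5]  zeros at y ∈ ∅
Collecting zeros: affine points = {(0, 4), (1, 4), (2, 2), (3, 3), (4, 1), (5, 1)}.
Total count |C(F_7)_aff| = 6.


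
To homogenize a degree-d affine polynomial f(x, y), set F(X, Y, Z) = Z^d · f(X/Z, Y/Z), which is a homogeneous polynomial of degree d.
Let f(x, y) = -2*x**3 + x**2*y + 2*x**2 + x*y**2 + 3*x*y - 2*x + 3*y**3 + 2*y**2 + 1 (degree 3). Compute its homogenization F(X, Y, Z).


F(X, Y, Z) = -2*X**3 + X**2*Y + 2*X**2*Z + X*Y**2 + 3*X*Y*Z - 2*X*Z**2 + 3*Y**3 + 2*Y**2*Z + Z**3

deg(f) = 3.
Substitute x = X/Z, y = Y/Z into f, then multiply by Z^3.
  monomial -2·x^3·y^0 ↦ -2·X^3·Y^0·Z^0.
  monomial 1·x^2·y^1 ↦ 1·X^2·Y^1·Z^0.
  monomial 2·x^2·y^0 ↦ 2·X^2·Y^0·Z^1.
  monomial 1·x^1·y^2 ↦ 1·X^1·Y^2·Z^0.
  monomial 3·x^1·y^1 ↦ 3·X^1·Y^1·Z^1.
  monomial -2·x^1·y^0 ↦ -2·X^1·Y^0·Z^2.
  monomial 3·x^0·y^3 ↦ 3·X^0·Y^3·Z^0.
  monomial 2·x^0·y^2 ↦ 2·X^0·Y^2·Z^1.
  monomial 1·x^0·y^0 ↦ 1·X^0·Y^0·Z^3.
Collecting: F(X, Y, Z) = -2*X**3 + X**2*Y + 2*X**2*Z + X*Y**2 + 3*X*Y*Z - 2*X*Z**2 + 3*Y**3 + 2*Y**2*Z + Z**3.


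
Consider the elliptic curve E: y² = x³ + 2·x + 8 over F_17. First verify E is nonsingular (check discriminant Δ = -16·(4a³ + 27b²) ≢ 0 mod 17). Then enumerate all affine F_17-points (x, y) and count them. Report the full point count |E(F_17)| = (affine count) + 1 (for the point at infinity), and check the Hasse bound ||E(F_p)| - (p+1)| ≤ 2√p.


Affine points = {(0, 5), (0, 12), (6, 7), (6, 10), (7, 5), (7, 12), (8, 3), (8, 14), (10, 5), (10, 12), (11, 1), (11, 16), (12, 3), (12, 14), (13, 2), (13, 15), (14, 3), (14, 14), (15, 8), (15, 9)}; affine count = 20; |E(F_17)| = 21.

Discriminant check: Δ ∝ 4a³ + 27b² = 4·2³ + 27·8² = 4·8 + 27·64 ≡ 9 (mod 17). Nonzero ⇒ E is nonsingular.
For each x ∈ F_17, compute rhs = x³ + 2·x + 8 mod 17, then count y ∈ F_17 with y² ≡ rhs.
  x = 0: rhs = 8, matching y values: 5, 12 (2 points).
  x = 1: rhs = 11, matching y values: none (0 points).
  x = 2: rhs = 3, matching y values: none (0 points).
  x = 3: rhs = 7, matching y values: none (0 points).
  x = 4: rhs = 12, matching y values: none (0 points).
  x = 5: rhs = 7, matching y values: none (0 points).
  x = 6: rhs = 15, matching y values: 7, 10 (2 points).
  x = 7: rhs = 8, matching y values: 5, 12 (2 points).
  x = 8: rhs = 9, matching y values: 3, 14 (2 points).
  x = 9: rhs = 7, matching y values: none (0 points).
  x = 10: rhs = 8, matching y values: 5, 12 (2 points).
  x = 11: rhs = 1, matching y values: 1, 16 (2 points).
  x = 12: rhs = 9, matching y values: 3, 14 (2 points).
  x = 13: rhs = 4, matching y values: 2, 15 (2 points).
  x = 14: rhs = 9, matching y values: 3, 14 (2 points).
  x = 15: rhs = 13, matching y values: 8, 9 (2 points).
  x = 16: rhs = 5, matching y values: none (0 points).
Total affine count: 20.
Full point count |E(F_17)| = 20 + 1 = 21.
Hasse bound: |21 − (17+1)| = |3| = 3 ≤ 2√17 ≈ 8.2462 ✓.


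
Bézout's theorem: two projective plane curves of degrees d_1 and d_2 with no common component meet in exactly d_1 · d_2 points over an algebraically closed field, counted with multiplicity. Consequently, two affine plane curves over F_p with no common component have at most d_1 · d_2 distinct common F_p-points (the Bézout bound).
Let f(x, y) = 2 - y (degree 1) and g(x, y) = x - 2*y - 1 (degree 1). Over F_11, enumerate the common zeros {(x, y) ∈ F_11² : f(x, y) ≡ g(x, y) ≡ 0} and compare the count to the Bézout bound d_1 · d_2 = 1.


Common zeros: {(5, 2)}; count = 1; Bézout bound = 1.

deg(f) = 1, deg(g) = 1, so Bézout bound = 1.
Scan x ∈ F_11. For each x, list the y ∈ F_11 with f(x, y) ≡ 0 and those with g(x, y) ≡ 0 (mod 11); the common zeros in that column are the intersection.
  x = 0: f ≡ 0 at y ∈ {2}; g ≡ 0 at y ∈ {5}; common: ∅.
  x = 1: f ≡ 0 at y ∈ {2}; g ≡ 0 at y ∈ {0}; common: ∅.
  x = 2: f ≡ 0 at y ∈ {2}; g ≡ 0 at y ∈ {6}; common: ∅.
  x = 3: f ≡ 0 at y ∈ {2}; g ≡ 0 at y ∈ {1}; common: ∅.
  x = 4: f ≡ 0 at y ∈ {2}; g ≡ 0 at y ∈ {7}; common: ∅.
  x = 5: f ≡ 0 at y ∈ {2}; g ≡ 0 at y ∈ {2}; common: {2}.
  x = 6: f ≡ 0 at y ∈ {2}; g ≡ 0 at y ∈ {8}; common: ∅.
  x = 7: f ≡ 0 at y ∈ {2}; g ≡ 0 at y ∈ {3}; common: ∅.
  x = 8: f ≡ 0 at y ∈ {2}; g ≡ 0 at y ∈ {9}; common: ∅.
  x = 9: f ≡ 0 at y ∈ {2}; g ≡ 0 at y ∈ {4}; common: ∅.
  x = 10: f ≡ 0 at y ∈ {2}; g ≡ 0 at y ∈ {10}; common: ∅.
Collecting: common zeros = {(5, 2)}, so the count is 1.
Comparison with the Bézout bound: 1 ≤ 1 = deg(f)·deg(g), as expected for curves with no common component (the bound is attained).


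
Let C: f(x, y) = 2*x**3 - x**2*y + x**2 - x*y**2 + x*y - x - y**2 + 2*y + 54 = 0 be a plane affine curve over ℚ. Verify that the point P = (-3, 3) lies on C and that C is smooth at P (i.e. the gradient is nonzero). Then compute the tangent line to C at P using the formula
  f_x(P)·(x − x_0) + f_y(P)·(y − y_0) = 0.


Tangent line at P: 59*x + 2*y + 171 = 0.

Step 1: f(-3, 3) = 0, so P lies on C.
Step 2: partial derivatives
  f_x(x, y) = 6*x**2 - 2*x*y + 2*x - y**2 + y - 1, f_y(x, y) = -x**2 - 2*x*y + x - 2*y + 2.
  f_x(P) = 59, f_y(P) = 2 (gradient nonzero, so P is smooth).
Step 3: tangent line at P: 59·(x − -3) + 2·(y − 3) = 0.
Expanding: 59*x + 2*y + 171 = 0.


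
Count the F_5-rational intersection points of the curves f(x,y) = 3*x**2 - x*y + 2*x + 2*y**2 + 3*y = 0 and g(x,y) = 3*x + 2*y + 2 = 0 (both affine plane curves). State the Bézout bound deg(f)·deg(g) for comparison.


Common zeros: {(1, 0)}; count = 1; Bézout bound = 2.

deg(f) = 2, deg(g) = 1, so Bézout bound = 2.
Scan x ∈ F_5. For each x, list the y ∈ F_5 with f(x, y) ≡ 0 and those with g(x, y) ≡ 0 (mod 5); the common zeros in that column are the intersection.
  x = 0: f ≡ 0 at y ∈ {0, 1}; g ≡ 0 at y ∈ {4}; common: ∅.
  x = 1: f ≡ 0 at y ∈ {0, 4}; g ≡ 0 at y ∈ {0}; common: {0}.
  x = 2: f ≡ 0 at y ∈ ∅; g ≡ 0 at y ∈ {1}; common: ∅.
  x = 3: f ≡ 0 at y ∈ {1, 4}; g ≡ 0 at y ∈ {2}; common: ∅.
  x = 4: f ≡ 0 at y ∈ ∅; g ≡ 0 at y ∈ {3}; common: ∅.
Collecting: common zeros = {(1, 0)}, so the count is 1.
Comparison with the Bézout bound: 1 ≤ 2 = deg(f)·deg(g), as expected for curves with no common component (the affine F_5-count falls short of the bound because intersections may lie at infinity, over extension fields, or carry multiplicity).


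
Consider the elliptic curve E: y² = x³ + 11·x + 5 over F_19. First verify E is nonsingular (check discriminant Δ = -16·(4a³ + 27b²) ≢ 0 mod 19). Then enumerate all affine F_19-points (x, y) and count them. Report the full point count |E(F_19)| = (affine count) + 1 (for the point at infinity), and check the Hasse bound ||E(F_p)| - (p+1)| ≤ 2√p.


Affine points = {(0, 9), (0, 10), (1, 6), (1, 13), (2, 4), (2, 15), (7, 8), (7, 11), (8, 4), (8, 15), (9, 4), (9, 15), (15, 7), (15, 12)}; affine count = 14; |E(F_19)| = 15.

Discriminant check: Δ ∝ 4a³ + 27b² = 4·11³ + 27·5² = 4·1331 + 27·25 ≡ 14 (mod 19). Nonzero ⇒ E is nonsingular.
For each x ∈ F_19, compute rhs = x³ + 11·x + 5 mod 19, then count y ∈ F_19 with y² ≡ rhs.
  x = 0: rhs = 5, matching y values: 9, 10 (2 points).
  x = 1: rhs = 17, matching y values: 6, 13 (2 points).
  x = 2: rhs = 16, matching y values: 4, 15 (2 points).
  x = 3: rhs = 8, matching y values: none (0 points).
  x = 4: rhs = 18, matching y values: none (0 points).
  x = 5: rhs = 14, matching y values: none (0 points).
  x = 6: rhs = 2, matching y values: none (0 points).
  x = 7: rhs = 7, matching y values: 8, 11 (2 points).
  x = 8: rhs = 16, matching y values: 4, 15 (2 points).
  x = 9: rhs = 16, matching y values: 4, 15 (2 points).
  x = 10: rhs = 13, matching y values: none (0 points).
  x = 11: rhs = 13, matching y values: none (0 points).
  x = 12: rhs = 3, matching y values: none (0 points).
  x = 13: rhs = 8, matching y values: none (0 points).
  x = 14: rhs = 15, matching y values: none (0 points).
  x = 15: rhs = 11, matching y values: 7, 12 (2 points).
  x = 16: rhs = 2, matching y values: none (0 points).
  x = 17: rhs = 13, matching y values: none (0 points).
  x = 18: rhs = 12, matching y values: none (0 points).
Total affine count: 14.
Full point count |E(F_19)| = 14 + 1 = 15.
Hasse bound: |15 − (19+1)| = |-5| = 5 ≤ 2√19 ≈ 8.7178 ✓.


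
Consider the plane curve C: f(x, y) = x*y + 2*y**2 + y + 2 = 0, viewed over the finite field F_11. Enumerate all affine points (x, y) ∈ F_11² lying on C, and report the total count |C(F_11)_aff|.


Affine F_11-points: {(2, 7), (2, 8), (3, 10), (4, 5), (4, 9), (5, 2), (5, 6), (6, 1), (7, 3), (7, 4)}; count = 10.

For each of the 121 pairs (x, y) ∈ F_11², evaluate f(x, y) mod 11. Record the zeros.
  x = 0: [0↦2, 1↦5, 2↦1, 3↦1, 4↦5, 5↦2, 6↦3, 7↦8, 8↦6, 9↦8, 10↦3]  zeros at y ∈ ∅
  x = 1: [0↦2, 1↦6, 2↦3, 3↦4, 4↦9, 5↦7, 6↦9, 7↦4, 8↦3, 9↦6, 10↦2]  zeros at y ∈ ∅
  x = 2: [0↦2, 1↦7, 2↦5, 3↦7, 4↦2, 5↦1, 6↦4, 7↦0, 8↦0, 9↦4, 10↦1]  zeros at y ∈ {7, 8}
  x = 3: [0↦2, 1↦8, 2↦7, 3↦10, 4↦6, 5↦6, 6↦10, 7↦7, 8↦8, 9↦2, 10↦0]  zeros at y ∈ {10}
  x = 4: [0↦2, 1↦9, 2↦9, 3↦2, 4↦10, 5↦0, 6↦5, 7↦3, 8↦5, 9↦0, 10↦10]  zeros at y ∈ {5, 9}
  x = 5: [0↦2, 1↦10, 2↦0, 3↦5, 4↦3, 5↦5, 6↦0, 7↦10, 8↦2, 9↦9, 10↦9]  zeros at y ∈ {2, 6}
  x = 6: [0↦2, 1↦0, 2↦2, 3↦8, 4↦7, 5↦10, 6↦6, 7↦6, 8↦10, 9↦7, 10↦8]  zeros at y ∈ {1}
  x = 7: [0↦2, 1↦1, 2↦4, 3↦0, 4↦0, 5↦4, 6↦1, 7↦2, 8↦7, 9↦5, 10↦7]  zeros at y ∈ {3, 4}
  x = 8: [0↦2, 1↦2, 2↦6, 3↦3, 4↦4, 5↦9, 6↦7, 7↦9, 8↦4, 9↦3, 10↦6]  zeros at y ∈ ∅
  x = 9: [0↦2, 1↦3, 2↦8, 3↦6, 4↦8, 5↦3, 6↦2, 7↦5, 8↦1, 9↦1, 10↦5]  zeros at y ∈ ∅
  x = 10: [0↦2, 1↦4, 2↦10, 3↦9, 4↦1, 5↦8, 6↦8, 7↦1, 8↦9, 9↦10, 10↦4]  zeros at y ∈ ∅
Collecting zeros: affine points = {(2, 7), (2, 8), (3, 10), (4, 5), (4, 9), (5, 2), (5, 6), (6, 1), (7, 3), (7, 4)}.
Total count |C(F_11)_aff| = 10.


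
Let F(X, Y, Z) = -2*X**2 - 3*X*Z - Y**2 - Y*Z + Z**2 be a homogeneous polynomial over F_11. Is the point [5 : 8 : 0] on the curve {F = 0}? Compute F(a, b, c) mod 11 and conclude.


F(5,8,0) ≡ 7 (mod 11); P is NOT on the curve.

Evaluate F(5, 8, 0) term-by-term (mod 11).
  -2*X**2 ↦ -2·25·1·1 = -50
  -3*X*Z ↦ -3·5·1·0 = 0
  -Y**2 ↦ -1·1·64·1 = -64
  -Y*Z ↦ -1·1·8·0 = 0
  Z**2 ↦ 1·1·1·0 = 0
Sum: F(5, 8, 0) = (-50) + (0) + (-64) + (0) + (0) = -114.
Reducing mod 11: -114 ≡ 7 (mod 11).
Since F(a, b, c) ≡ 7 ≠ 0 (mod 11), P does NOT lie on the curve.


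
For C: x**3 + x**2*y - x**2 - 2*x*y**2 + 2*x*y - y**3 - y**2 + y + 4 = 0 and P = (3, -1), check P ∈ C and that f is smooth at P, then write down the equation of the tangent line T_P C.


Tangent line at P: 11*x + 27*y - 6 = 0.

Step 1: f(3, -1) = 0, so P lies on C.
Step 2: partial derivatives
  f_x(x, y) = 3*x**2 + 2*x*y - 2*x - 2*y**2 + 2*y, f_y(x, y) = x**2 - 4*x*y + 2*x - 3*y**2 - 2*y + 1.
  f_x(P) = 11, f_y(P) = 27 (gradient nonzero, so P is smooth).
Step 3: tangent line at P: 11·(x − 3) + 27·(y − -1) = 0.
Expanding: 11*x + 27*y - 6 = 0.


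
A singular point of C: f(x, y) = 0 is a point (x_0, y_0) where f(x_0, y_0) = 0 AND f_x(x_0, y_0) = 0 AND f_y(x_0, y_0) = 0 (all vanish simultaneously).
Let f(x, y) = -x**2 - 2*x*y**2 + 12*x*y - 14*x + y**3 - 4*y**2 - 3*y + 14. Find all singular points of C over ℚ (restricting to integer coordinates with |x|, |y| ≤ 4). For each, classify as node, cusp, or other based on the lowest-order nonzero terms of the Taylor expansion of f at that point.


Singular points: {(2, 3)}; classification: node.

Compute partial derivatives:
  f_x = -2*x - 2*y**2 + 12*y - 14.
  f_y = -4*x*y + 12*x + 3*y**2 - 8*y - 3.
Scan x_0 ∈ {−4, ..., 4}. For each x_0, f_y(x_0, y) is a polynomial in y; find its integer roots y ∈ {−4, ..., 4}, then test f_x and f at those candidates.
  x = -4: f_y(-4, y) = 3*y**2 + 8*y - 51; vanishes at y ∈ {3}. (-4, 3): f_x = 12 ≠ 0.
  x = -3: f_y(-3, y) = 3*y**2 + 4*y - 39; vanishes at y ∈ {3}. (-3, 3): f_x = 10 ≠ 0.
  x = -2: f_y(-2, y) = 3*y**2 - 27; vanishes at y ∈ {-3, 3}. (-2, -3): f_x = -64 ≠ 0; (-2, 3): f_x = 8 ≠ 0.
  x = -1: f_y(-1, y) = 3*y**2 - 4*y - 15; vanishes at y ∈ {3}. (-1, 3): f_x = 6 ≠ 0.
  x = 0: f_y(0, y) = 3*y**2 - 8*y - 3; vanishes at y ∈ {3}. (0, 3): f_x = 4 ≠ 0.
  x = 1: f_y(1, y) = 3*y**2 - 12*y + 9; vanishes at y ∈ {1, 3}. (1, 1): f_x = -6 ≠ 0; (1, 3): f_x = 2 ≠ 0.
  x = 2: f_y(2, y) = 3*y**2 - 16*y + 21; vanishes at y ∈ {3}. (2, 3): f_x = 0, f = 0 — SINGULAR.
  x = 3: f_y(3, y) = 3*y**2 - 20*y + 33; vanishes at y ∈ {3}. (3, 3): f_x = -2 ≠ 0.
  x = 4: f_y(4, y) = 3*y**2 - 24*y + 45; vanishes at y ∈ {3}. (4, 3): f_x = -4 ≠ 0.
Only singular point on the grid: (2, 3).
Classify: substitute x = 2 + u, y = 3 + v and expand: f = -u**2 - 2*u*v**2 + v**3 + v**2.
No constant or linear terms (consistent with a singular point). Quadratic part: -u**2 + v**2. Cubic part: -2*u*v**2 + v**3.
The quadratic part v**2 - u**2 = (v − u)(v + u) splits into two distinct linear factors, so there are two distinct tangent lines y − 3 = ±(x − 2) — this is a node (ordinary double point).
Classification: node.


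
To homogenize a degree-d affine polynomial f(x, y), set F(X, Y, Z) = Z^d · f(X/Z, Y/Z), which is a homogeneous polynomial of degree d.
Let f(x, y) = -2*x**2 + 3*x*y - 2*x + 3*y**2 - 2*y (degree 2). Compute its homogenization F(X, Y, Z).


F(X, Y, Z) = -2*X**2 + 3*X*Y - 2*X*Z + 3*Y**2 - 2*Y*Z

deg(f) = 2.
Substitute x = X/Z, y = Y/Z into f, then multiply by Z^2.
  monomial -2·x^2·y^0 ↦ -2·X^2·Y^0·Z^0.
  monomial 3·x^1·y^1 ↦ 3·X^1·Y^1·Z^0.
  monomial -2·x^1·y^0 ↦ -2·X^1·Y^0·Z^1.
  monomial 3·x^0·y^2 ↦ 3·X^0·Y^2·Z^0.
  monomial -2·x^0·y^1 ↦ -2·X^0·Y^1·Z^1.
Collecting: F(X, Y, Z) = -2*X**2 + 3*X*Y - 2*X*Z + 3*Y**2 - 2*Y*Z.


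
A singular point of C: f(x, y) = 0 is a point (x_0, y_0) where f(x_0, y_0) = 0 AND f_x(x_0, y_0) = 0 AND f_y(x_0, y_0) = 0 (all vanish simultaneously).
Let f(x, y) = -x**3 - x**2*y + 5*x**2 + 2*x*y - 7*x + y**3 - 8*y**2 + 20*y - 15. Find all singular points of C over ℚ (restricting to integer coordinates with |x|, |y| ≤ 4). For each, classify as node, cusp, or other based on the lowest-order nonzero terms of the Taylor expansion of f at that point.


Singular points: {(1, 3)}; classification: node.

Compute partial derivatives:
  f_x = -3*x**2 - 2*x*y + 10*x + 2*y - 7.
  f_y = -x**2 + 2*x + 3*y**2 - 16*y + 20.
Scan x_0 ∈ {−4, ..., 4}. For each x_0, f_y(x_0, y) is a polynomial in y; find its integer roots y ∈ {−4, ..., 4}, then test f_x and f at those candidates.
  x = -4: f_y(-4, y) = 3*y**2 - 16*y - 4; no integer root y with |y| ≤ 4.
  x = -3: f_y(-3, y) = 3*y**2 - 16*y + 5; no integer root y with |y| ≤ 4.
  x = -2: f_y(-2, y) = 3*y**2 - 16*y + 12; no integer root y with |y| ≤ 4.
  x = -1: f_y(-1, y) = 3*y**2 - 16*y + 17; no integer root y with |y| ≤ 4.
  x = 0: f_y(0, y) = 3*y**2 - 16*y + 20; vanishes at y ∈ {2}. (0, 2): f_x = -3 ≠ 0.
  x = 1: f_y(1, y) = 3*y**2 - 16*y + 21; vanishes at y ∈ {3}. (1, 3): f_x = 0, f = 0 — SINGULAR.
  x = 2: f_y(2, y) = 3*y**2 - 16*y + 20; vanishes at y ∈ {2}. (2, 2): f_x = -3 ≠ 0.
  x = 3: f_y(3, y) = 3*y**2 - 16*y + 17; no integer root y with |y| ≤ 4.
  x = 4: f_y(4, y) = 3*y**2 - 16*y + 12; no integer root y with |y| ≤ 4.
Only singular point on the grid: (1, 3).
Classify: substitute x = 1 + u, y = 3 + v and expand: f = -u**3 - u**2*v - u**2 + v**3 + v**2.
No constant or linear terms (consistent with a singular point). Quadratic part: -u**2 + v**2. Cubic part: -u**3 - u**2*v + v**3.
The quadratic part v**2 - u**2 = (v − u)(v + u) splits into two distinct linear factors, so there are two distinct tangent lines y − 3 = ±(x − 1) — this is a node (ordinary double point).
Classification: node.


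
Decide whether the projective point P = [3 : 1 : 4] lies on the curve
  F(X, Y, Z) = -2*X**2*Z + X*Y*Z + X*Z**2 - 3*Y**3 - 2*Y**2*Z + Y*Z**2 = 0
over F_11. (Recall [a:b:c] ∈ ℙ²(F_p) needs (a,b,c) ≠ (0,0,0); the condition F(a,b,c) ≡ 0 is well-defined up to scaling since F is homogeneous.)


F(3,1,4) ≡ 4 (mod 11); P is NOT on the curve.

Evaluate F(3, 1, 4) term-by-term (mod 11).
  -2*X**2*Z ↦ -2·9·1·4 = -72
  X*Y*Z ↦ 1·3·1·4 = 12
  X*Z**2 ↦ 1·3·1·16 = 48
  -3*Y**3 ↦ -3·1·1·1 = -3
  -2*Y**2*Z ↦ -2·1·1·4 = -8
  Y*Z**2 ↦ 1·1·1·16 = 16
Sum: F(3, 1, 4) = (-72) + (12) + (48) + (-3) + (-8) + (16) = -7.
Reducing mod 11: -7 ≡ 4 (mod 11).
Since F(a, b, c) ≡ 4 ≠ 0 (mod 11), P does NOT lie on the curve.


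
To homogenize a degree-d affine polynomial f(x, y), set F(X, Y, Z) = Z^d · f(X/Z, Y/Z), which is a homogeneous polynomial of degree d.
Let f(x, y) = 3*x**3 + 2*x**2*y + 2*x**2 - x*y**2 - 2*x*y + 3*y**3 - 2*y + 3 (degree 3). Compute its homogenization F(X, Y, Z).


F(X, Y, Z) = 3*X**3 + 2*X**2*Y + 2*X**2*Z - X*Y**2 - 2*X*Y*Z + 3*Y**3 - 2*Y*Z**2 + 3*Z**3

deg(f) = 3.
Substitute x = X/Z, y = Y/Z into f, then multiply by Z^3.
  monomial 3·x^3·y^0 ↦ 3·X^3·Y^0·Z^0.
  monomial 2·x^2·y^1 ↦ 2·X^2·Y^1·Z^0.
  monomial 2·x^2·y^0 ↦ 2·X^2·Y^0·Z^1.
  monomial -1·x^1·y^2 ↦ -1·X^1·Y^2·Z^0.
  monomial -2·x^1·y^1 ↦ -2·X^1·Y^1·Z^1.
  monomial 3·x^0·y^3 ↦ 3·X^0·Y^3·Z^0.
  monomial -2·x^0·y^1 ↦ -2·X^0·Y^1·Z^2.
  monomial 3·x^0·y^0 ↦ 3·X^0·Y^0·Z^3.
Collecting: F(X, Y, Z) = 3*X**3 + 2*X**2*Y + 2*X**2*Z - X*Y**2 - 2*X*Y*Z + 3*Y**3 - 2*Y*Z**2 + 3*Z**3.


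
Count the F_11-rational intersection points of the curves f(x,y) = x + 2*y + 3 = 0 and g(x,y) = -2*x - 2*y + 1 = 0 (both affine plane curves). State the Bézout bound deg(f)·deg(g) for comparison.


Common zeros: {(4, 2)}; count = 1; Bézout bound = 1.

deg(f) = 1, deg(g) = 1, so Bézout bound = 1.
Scan x ∈ F_11. For each x, list the y ∈ F_11 with f(x, y) ≡ 0 and those with g(x, y) ≡ 0 (mod 11); the common zeros in that column are the intersection.
  x = 0: f ≡ 0 at y ∈ {4}; g ≡ 0 at y ∈ {6}; common: ∅.
  x = 1: f ≡ 0 at y ∈ {9}; g ≡ 0 at y ∈ {5}; common: ∅.
  x = 2: f ≡ 0 at y ∈ {3}; g ≡ 0 at y ∈ {4}; common: ∅.
  x = 3: f ≡ 0 at y ∈ {8}; g ≡ 0 at y ∈ {3}; common: ∅.
  x = 4: f ≡ 0 at y ∈ {2}; g ≡ 0 at y ∈ {2}; common: {2}.
  x = 5: f ≡ 0 at y ∈ {7}; g ≡ 0 at y ∈ {1}; common: ∅.
  x = 6: f ≡ 0 at y ∈ {1}; g ≡ 0 at y ∈ {0}; common: ∅.
  x = 7: f ≡ 0 at y ∈ {6}; g ≡ 0 at y ∈ {10}; common: ∅.
  x = 8: f ≡ 0 at y ∈ {0}; g ≡ 0 at y ∈ {9}; common: ∅.
  x = 9: f ≡ 0 at y ∈ {5}; g ≡ 0 at y ∈ {8}; common: ∅.
  x = 10: f ≡ 0 at y ∈ {10}; g ≡ 0 at y ∈ {7}; common: ∅.
Collecting: common zeros = {(4, 2)}, so the count is 1.
Comparison with the Bézout bound: 1 ≤ 1 = deg(f)·deg(g), as expected for curves with no common component (the bound is attained).


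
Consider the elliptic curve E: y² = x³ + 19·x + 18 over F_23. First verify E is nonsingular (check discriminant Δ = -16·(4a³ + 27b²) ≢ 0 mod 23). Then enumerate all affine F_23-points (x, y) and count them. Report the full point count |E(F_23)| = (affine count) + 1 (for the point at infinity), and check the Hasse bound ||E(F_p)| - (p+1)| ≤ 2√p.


Affine points = {(0, 8), (0, 15), (2, 8), (2, 15), (5, 10), (5, 13), (6, 7), (6, 16), (10, 9), (10, 14), (13, 1), (13, 22), (16, 5), (16, 18), (19, 4), (19, 19), (20, 7), (20, 16), (21, 8), (21, 15)}; affine count = 20; |E(F_23)| = 21.

Discriminant check: Δ ∝ 4a³ + 27b² = 4·19³ + 27·18² = 4·6859 + 27·324 ≡ 5 (mod 23). Nonzero ⇒ E is nonsingular.
For each x ∈ F_23, compute rhs = x³ + 19·x + 18 mod 23, then count y ∈ F_23 with y² ≡ rhs.
  x = 0: rhs = 18, matching y values: 8, 15 (2 points).
  x = 1: rhs = 15, matching y values: none (0 points).
  x = 2: rhs = 18, matching y values: 8, 15 (2 points).
  x = 3: rhs = 10, matching y values: none (0 points).
  x = 4: rhs = 20, matching y values: none (0 points).
  x = 5: rhs = 8, matching y values: 10, 13 (2 points).
  x = 6: rhs = 3, matching y values: 7, 16 (2 points).
  x = 7: rhs = 11, matching y values: none (0 points).
  x = 8: rhs = 15, matching y values: none (0 points).
  x = 9: rhs = 21, matching y values: none (0 points).
  x = 10: rhs = 12, matching y values: 9, 14 (2 points).
  x = 11: rhs = 17, matching y values: none (0 points).
  x = 12: rhs = 19, matching y values: none (0 points).
  x = 13: rhs = 1, matching y values: 1, 22 (2 points).
  x = 14: rhs = 15, matching y values: none (0 points).
  x = 15: rhs = 21, matching y values: none (0 points).
  x = 16: rhs = 2, matching y values: 5, 18 (2 points).
  x = 17: rhs = 10, matching y values: none (0 points).
  x = 18: rhs = 5, matching y values: none (0 points).
  x = 19: rhs = 16, matching y values: 4, 19 (2 points).
  x = 20: rhs = 3, matching y values: 7, 16 (2 points).
  x = 21: rhs = 18, matching y values: 8, 15 (2 points).
  x = 22: rhs = 21, matching y values: none (0 points).
Total affine count: 20.
Full point count |E(F_23)| = 20 + 1 = 21.
Hasse bound: |21 − (23+1)| = |-3| = 3 ≤ 2√23 ≈ 9.5917 ✓.


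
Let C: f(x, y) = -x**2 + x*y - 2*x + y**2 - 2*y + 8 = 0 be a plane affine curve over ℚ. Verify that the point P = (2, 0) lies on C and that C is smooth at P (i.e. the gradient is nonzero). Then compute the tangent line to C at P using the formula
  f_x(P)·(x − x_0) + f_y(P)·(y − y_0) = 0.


Tangent line at P: 12 - 6*x = 0.

Step 1: f(2, 0) = 0, so P lies on C.
Step 2: partial derivatives
  f_x(x, y) = -2*x + y - 2, f_y(x, y) = x + 2*y - 2.
  f_x(P) = -6, f_y(P) = 0 (gradient nonzero, so P is smooth).
Step 3: tangent line at P: -6·(x − 2) + 0·(y − 0) = 0.
Expanding: 12 - 6*x = 0.


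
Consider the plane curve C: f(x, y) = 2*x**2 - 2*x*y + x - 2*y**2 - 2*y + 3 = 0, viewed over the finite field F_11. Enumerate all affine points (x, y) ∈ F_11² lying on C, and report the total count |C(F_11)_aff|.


Affine F_11-points: {(1, 1), (1, 8), (3, 2), (3, 5), (4, 2), (4, 4), (5, 1), (5, 4), (7, 5), (7, 9)}; count = 10.

For each of the 121 pairs (x, y) ∈ F_11², evaluate f(x, y) mod 11. Record the zeros.
  x = 0: [0↦3, 1↦10, 2↦2, 3↦1, 4↦7, 5↦9, 6↦7, 7↦1, 8↦2, 9↦10, 10↦3]  zeros at y ∈ ∅
  x = 1: [0↦6, 1↦0, 2↦1, 3↦9, 4↦2, 5↦2, 6↦9, 7↦1, 8↦0, 9↦6, 10↦8]  zeros at y ∈ {1, 8}
  x = 2: [0↦2, 1↦5, 2↦4, 3↦10, 4↦1, 5↦10, 6↦4, 7↦5, 8↦2, 9↦6, 10↦6]  zeros at y ∈ ∅
  x = 3: [0↦2, 1↦3, 2↦0, 3↦4, 4↦4, 5↦0, 6↦3, 7↦2, 8↦8, 9↦10, 10↦8]  zeros at y ∈ {2, 5}
  x = 4: [0↦6, 1↦5, 2↦0, 3↦2, 4↦0, 5↦5, 6↦6, 7↦3, 8↦7, 9↦7, 10↦3]  zeros at y ∈ {2, 4}
  x = 5: [0↦3, 1↦0, 2↦4, 3↦4, 4↦0, 5↦3, 6↦2, 7↦8, 8↦10, 9↦8, 10↦2]  zeros at y ∈ {1, 4}
  x = 6: [0↦4, 1↦10, 2↦1, 3↦10, 4↦4, 5↦5, 6↦2, 7↦6, 8↦6, 9↦2, 10↦5]  zeros at y ∈ ∅
  x = 7: [0↦9, 1↦2, 2↦2, 3↦9, 4↦1, 5↦0, 6↦6, 7↦8, 8↦6, 9↦0, 10↦1]  zeros at y ∈ {5, 9}
  x = 8: [0↦7, 1↦9, 2↦7, 3↦1, 4↦2, 5↦10, 6↦3, 7↦3, 8↦10, 9↦2, 10↦1]  zeros at y ∈ ∅
  x = 9: [0↦9, 1↦9, 2↦5, 3↦8, 4↦7, 5↦2, 6↦4, 7↦2, 8↦7, 9↦8, 10↦5]  zeros at y ∈ ∅
  x = 10: [0↦4, 1↦2, 2↦7, 3↦8, 4↦5, 5↦9, 6↦9, 7↦5, 8↦8, 9↦7, 10↦2]  zeros at y ∈ ∅
Collecting zeros: affine points = {(1, 1), (1, 8), (3, 2), (3, 5), (4, 2), (4, 4), (5, 1), (5, 4), (7, 5), (7, 9)}.
Total count |C(F_11)_aff| = 10.


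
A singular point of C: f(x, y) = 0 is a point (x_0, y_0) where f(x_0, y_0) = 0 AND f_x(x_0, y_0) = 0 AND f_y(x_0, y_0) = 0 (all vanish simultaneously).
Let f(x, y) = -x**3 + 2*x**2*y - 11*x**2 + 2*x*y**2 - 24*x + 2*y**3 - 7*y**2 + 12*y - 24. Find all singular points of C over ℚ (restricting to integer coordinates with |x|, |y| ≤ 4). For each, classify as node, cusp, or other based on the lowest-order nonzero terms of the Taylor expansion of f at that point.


Singular points: {(-2, 2)}; classification: node.

Compute partial derivatives:
  f_x = -3*x**2 + 4*x*y - 22*x + 2*y**2 - 24.
  f_y = 2*x**2 + 4*x*y + 6*y**2 - 14*y + 12.
Scan x_0 ∈ {−4, ..., 4}. For each x_0, f_y(x_0, y) is a polynomial in y; find its integer roots y ∈ {−4, ..., 4}, then test f_x and f at those candidates.
  x = -4: f_y(-4, y) = 6*y**2 - 30*y + 44; no integer root y with |y| ≤ 4.
  x = -3: f_y(-3, y) = 6*y**2 - 26*y + 30; no integer root y with |y| ≤ 4.
  x = -2: f_y(-2, y) = 6*y**2 - 22*y + 20; vanishes at y ∈ {2}. (-2, 2): f_x = 0, f = 0 — SINGULAR.
  x = -1: f_y(-1, y) = 6*y**2 - 18*y + 14; no integer root y with |y| ≤ 4.
  x = 0: f_y(0, y) = 6*y**2 - 14*y + 12; no integer root y with |y| ≤ 4.
  x = 1: f_y(1, y) = 6*y**2 - 10*y + 14; no integer root y with |y| ≤ 4.
  x = 2: f_y(2, y) = 6*y**2 - 6*y + 20; no integer root y with |y| ≤ 4.
  x = 3: f_y(3, y) = 6*y**2 - 2*y + 30; no integer root y with |y| ≤ 4.
  x = 4: f_y(4, y) = 6*y**2 + 2*y + 44; no integer root y with |y| ≤ 4.
Only singular point on the grid: (-2, 2).
Classify: substitute x = -2 + u, y = 2 + v and expand: f = -u**3 + 2*u**2*v - u**2 + 2*u*v**2 + 2*v**3 + v**2.
No constant or linear terms (consistent with a singular point). Quadratic part: -u**2 + v**2. Cubic part: -u**3 + 2*u**2*v + 2*u*v**2 + 2*v**3.
The quadratic part v**2 - u**2 = (v − u)(v + u) splits into two distinct linear factors, so there are two distinct tangent lines y − 2 = ±(x − -2) — this is a node (ordinary double point).
Classification: node.


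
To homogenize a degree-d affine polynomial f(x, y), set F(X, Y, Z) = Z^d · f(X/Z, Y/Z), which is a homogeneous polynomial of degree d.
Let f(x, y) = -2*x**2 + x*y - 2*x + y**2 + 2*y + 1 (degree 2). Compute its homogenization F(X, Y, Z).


F(X, Y, Z) = -2*X**2 + X*Y - 2*X*Z + Y**2 + 2*Y*Z + Z**2

deg(f) = 2.
Substitute x = X/Z, y = Y/Z into f, then multiply by Z^2.
  monomial -2·x^2·y^0 ↦ -2·X^2·Y^0·Z^0.
  monomial 1·x^1·y^1 ↦ 1·X^1·Y^1·Z^0.
  monomial -2·x^1·y^0 ↦ -2·X^1·Y^0·Z^1.
  monomial 1·x^0·y^2 ↦ 1·X^0·Y^2·Z^0.
  monomial 2·x^0·y^1 ↦ 2·X^0·Y^1·Z^1.
  monomial 1·x^0·y^0 ↦ 1·X^0·Y^0·Z^2.
Collecting: F(X, Y, Z) = -2*X**2 + X*Y - 2*X*Z + Y**2 + 2*Y*Z + Z**2.


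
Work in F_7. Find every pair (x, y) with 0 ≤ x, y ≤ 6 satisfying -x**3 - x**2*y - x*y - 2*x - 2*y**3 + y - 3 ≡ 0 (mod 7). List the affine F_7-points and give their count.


Affine F_7-points: {(1, 3), (2, 3), (3, 1), (4, 5), (6, 0), (6, 2), (6, 5)}; count = 7.

For each of the 49 pairs (x, y) ∈ F_7², evaluate f(x, y) mod 7. Record the zeros.
  x = 0: [0↦4, 1↦3, 2↦4, 3↦2, 4↦6, 5↦4, 6↦5]  zeros at y ∈ ∅
  x = 1: [0↦1, 1↦5, 2↦4, 3↦0, 4↦2, 5↦5, 6↦4]  zeros at y ∈ {3}
  x = 2: [0↦6, 1↦6, 2↦1, 3↦0, 4↦5, 5↦4, 6↦6]  zeros at y ∈ {3}
  x = 3: [0↦6, 1↦0, 2↦3, 3↦3, 4↦2, 5↦2, 6↦5]  zeros at y ∈ {1}
  x = 4: [0↦2, 1↦2, 2↦4, 3↦3, 4↦1, 5↦0, 6↦2]  zeros at y ∈ {5}
  x = 5: [0↦2, 1↦6, 2↦5, 3↦1, 4↦3, 5↦6, 6↦5]  zeros at y ∈ ∅
  x = 6: [0↦0, 1↦6, 2↦0, 3↦5, 4↦2, 5↦0, 6↦1]  zeros at y ∈ {0, 2, 5}
Collecting zeros: affine points = {(1, 3), (2, 3), (3, 1), (4, 5), (6, 0), (6, 2), (6, 5)}.
Total count |C(F_7)_aff| = 7.
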